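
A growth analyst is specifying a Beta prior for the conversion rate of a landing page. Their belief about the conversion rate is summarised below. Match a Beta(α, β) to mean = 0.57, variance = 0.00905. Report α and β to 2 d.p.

α = 14.87, β = 11.22

By moment matching, α+β = μ(1−μ)/σ² − 1 = (0.57·0.43)/0.00905 − 1 = 27.0829 − 1 = 26.0829.
Since α/(α+β) = μ, α = 0.57·26.0829 = 14.87 and β = 0.43·26.0829 = 11.22.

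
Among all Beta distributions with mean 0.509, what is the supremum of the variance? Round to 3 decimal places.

0.250

For fixed mean μ the Beta variance is μ(1−μ)/(α+β+1), increasing as α+β decreases.
Its least upper bound (not attained) is μ(1−μ) = 0.509·0.491 = 0.250.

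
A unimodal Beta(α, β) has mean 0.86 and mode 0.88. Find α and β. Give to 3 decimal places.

Let s = α+β. Mean gives α = μs = 0.86s; mode gives (α−1)/(s−2) = 0.88.
Substituting: 0.86s − 1 = 0.88(s−2) = 0.88s − 1.76, so -0.02s = -0.76 and s = 38.0000.
Then α = 0.86×38.0000 = 32.680 and β = s−α = 5.320.

α = 32.680, β = 5.320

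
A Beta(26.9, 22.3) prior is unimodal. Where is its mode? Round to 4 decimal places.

0.5487

The density x^(α−1)(1−x)^(β−1) is maximised at (α−1)/(α+β−2) = 25.9/47.2 = 0.5487.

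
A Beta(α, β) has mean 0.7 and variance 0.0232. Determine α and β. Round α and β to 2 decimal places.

Let s = α+β. The Beta variance is μ(1−μ)/(s+1).
So s+1 = μ(1−μ)/σ² = (0.7×0.3)/0.0232 = 0.21/0.0232 = 9.0517, giving s = 8.0517.
Then α = μs = 0.7×8.0517 = 5.64 and β = (1−μ)s = 0.3×8.0517 = 2.42.

α = 5.64, β = 2.42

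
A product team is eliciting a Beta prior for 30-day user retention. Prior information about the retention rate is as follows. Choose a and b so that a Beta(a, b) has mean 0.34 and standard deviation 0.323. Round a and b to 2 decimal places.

a = 0.39, b = 0.76

σ² = 0.323² = 0.104329.
With s = a+b, Var = μ(1−μ)/(s+1), so s+1 = (0.34×0.66)/0.104329 = 2.1509 and s = 1.1509.
a = μs = 0.39, b = (1−μ)s = 0.76.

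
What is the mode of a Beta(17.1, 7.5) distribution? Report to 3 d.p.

0.712

The density x^(α−1)(1−x)^(β−1) is maximised at (α−1)/(α+β−2) = 16.1/22.6 = 0.712.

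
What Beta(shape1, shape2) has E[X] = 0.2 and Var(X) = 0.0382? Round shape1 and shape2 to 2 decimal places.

Write ν = shape1+shape2; then shape1 = μν and Var = μ(1−μ)/(ν+1).
ν = μ(1−μ)/Var − 1 = 0.16/0.0382 − 1 = 3.1885.
shape1 = 0.2·3.1885 = 0.64, shape2 = 0.8·3.1885 = 2.55.

shape1 = 0.64, shape2 = 2.55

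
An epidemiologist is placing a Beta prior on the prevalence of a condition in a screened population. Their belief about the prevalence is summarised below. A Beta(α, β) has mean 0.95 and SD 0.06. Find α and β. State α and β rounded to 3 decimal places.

α = 11.585, β = 0.610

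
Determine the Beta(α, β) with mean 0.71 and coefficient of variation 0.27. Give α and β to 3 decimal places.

Var = (CV·μ)² = (0.27×0.71)² = 0.036749.
α+β = μ(1−μ)/Var − 1 = 0.2059/0.036749 − 1 = 4.6029.
Thus α = 0.71·4.6029 = 3.268 and β = 0.29·4.6029 = 1.335.

α = 3.268, β = 1.335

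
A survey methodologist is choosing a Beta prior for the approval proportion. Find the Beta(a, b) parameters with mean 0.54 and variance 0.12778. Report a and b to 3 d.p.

By moment matching, a+b = μ(1−μ)/σ² − 1 = (0.54·0.46)/0.12778 − 1 = 1.9440 − 1 = 0.9440.
Since a/(a+b) = μ, a = 0.54·0.9440 = 0.510 and b = 0.46·0.9440 = 0.434.

a = 0.510, b = 0.434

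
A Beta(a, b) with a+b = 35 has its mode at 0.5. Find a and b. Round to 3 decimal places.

Mode = (a−1)/(κ−2) with κ = a+b, so a−1 = 0.5·33 = 16.500.
a = 17.500; b = κ − a = 17.500.

a = 17.500, b = 17.500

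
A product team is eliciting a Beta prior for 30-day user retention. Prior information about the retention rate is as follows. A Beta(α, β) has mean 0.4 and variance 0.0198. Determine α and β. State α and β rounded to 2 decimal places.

α = 4.45, β = 6.67

Let s = α+β. The Beta variance is μ(1−μ)/(s+1).
So s+1 = μ(1−μ)/σ² = (0.4×0.6)/0.0198 = 0.24/0.0198 = 12.1212, giving s = 11.1212.
Then α = μs = 0.4×11.1212 = 4.45 and β = (1−μ)s = 0.6×11.1212 = 6.67.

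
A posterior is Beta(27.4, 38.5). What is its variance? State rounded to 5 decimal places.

0.00363

α+β = 65.9 and αβ = 1054.90, so Var = αβ/[(α+β)²(α+β+1)] = 1054.90/290533.989 = 0.00363.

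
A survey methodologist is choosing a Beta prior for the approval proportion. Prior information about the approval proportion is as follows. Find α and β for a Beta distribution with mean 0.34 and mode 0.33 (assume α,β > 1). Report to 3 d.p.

α = 11.560, β = 22.440

Let s = α+β. Mean gives α = μs = 0.34s; mode gives (α−1)/(s−2) = 0.33.
Substituting: 0.34s − 1 = 0.33(s−2) = 0.33s − 0.66, so 0.01s = 0.34 and s = 34.0000.
Then α = 0.34×34.0000 = 11.560 and β = s−α = 22.440.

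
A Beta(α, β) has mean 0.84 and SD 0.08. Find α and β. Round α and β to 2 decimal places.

α = 16.80, β = 3.20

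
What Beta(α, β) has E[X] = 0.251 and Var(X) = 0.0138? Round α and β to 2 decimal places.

α = 3.17, β = 9.45

By moment matching, α+β = μ(1−μ)/σ² − 1 = (0.251·0.749)/0.0138 − 1 = 13.6231 − 1 = 12.6231.
Since α/(α+β) = μ, α = 0.251·12.6231 = 3.17 and β = 0.749·12.6231 = 9.45.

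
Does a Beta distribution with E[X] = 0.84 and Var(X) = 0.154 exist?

No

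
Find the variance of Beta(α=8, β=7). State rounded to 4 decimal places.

0.0156

Var = αβ/[(α+β)²(α+β+1)] = (8×7)/(15²×16) = 56/3600 = 0.0156.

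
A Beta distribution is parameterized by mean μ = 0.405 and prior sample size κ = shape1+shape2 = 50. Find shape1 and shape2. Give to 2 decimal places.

shape1 = μκ = 0.405×50 = 20.25 and shape2 = (1−μ)κ = 0.595×50 = 29.75.

shape1 = 20.25, shape2 = 29.75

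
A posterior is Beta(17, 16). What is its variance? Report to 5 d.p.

α+β = 33 and αβ = 272, so Var = αβ/[(α+β)²(α+β+1)] = 272/37026 = 0.00735.

0.00735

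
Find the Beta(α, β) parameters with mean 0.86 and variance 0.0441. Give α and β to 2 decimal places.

α = 1.49, β = 0.24

Write ν = α+β; then α = μν and Var = μ(1−μ)/(ν+1).
ν = μ(1−μ)/Var − 1 = 0.1204/0.0441 − 1 = 1.7302.
α = 0.86·1.7302 = 1.49, β = 0.14·1.7302 = 0.24.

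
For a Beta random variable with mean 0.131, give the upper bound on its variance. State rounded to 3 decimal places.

Var = μ(1−μ)/(α+β+1), which approaches μ(1−μ) as α+β → 0.
So the supremum is μ(1−μ) = 0.131×0.869 = 0.114.

0.114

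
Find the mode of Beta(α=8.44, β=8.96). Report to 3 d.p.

0.483

The density x^(α−1)(1−x)^(β−1) is maximised at (α−1)/(α+β−2) = 7.44/15.40 = 0.483.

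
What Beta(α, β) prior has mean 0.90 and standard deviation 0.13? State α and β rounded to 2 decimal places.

α = 3.89, β = 0.43

σ² = 0.13² = 0.0169.
With s = α+β, Var = μ(1−μ)/(s+1), so s+1 = (0.90×0.10)/0.0169 = 5.3254 and s = 4.3254.
α = μs = 3.89, β = (1−μ)s = 0.43.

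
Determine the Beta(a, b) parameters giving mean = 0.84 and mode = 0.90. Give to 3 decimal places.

a = 11.200, b = 2.133

With s = a+b: μ = a/s and mode = (a−1)/(s−2). Eliminating a = μs,
μs − 1 = m(s−2) ⇒ s(μ−m) = 1−2m ⇒ s = -0.80/-0.06 = 13.3333.
So a = μs = 11.200, b = (1−μ)s = 2.133.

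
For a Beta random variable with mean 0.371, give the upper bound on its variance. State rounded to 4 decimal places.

For fixed mean μ the Beta variance is μ(1−μ)/(α+β+1), increasing as α+β decreases.
Its least upper bound (not attained) is μ(1−μ) = 0.371·0.629 = 0.2334.

0.2334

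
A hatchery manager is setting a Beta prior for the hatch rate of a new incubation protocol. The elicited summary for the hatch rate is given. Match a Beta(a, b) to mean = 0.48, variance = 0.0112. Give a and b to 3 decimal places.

a = 10.217, b = 11.069

Let s = a+b. The Beta variance is μ(1−μ)/(s+1).
So s+1 = μ(1−μ)/σ² = (0.48×0.52)/0.0112 = 0.2496/0.0112 = 22.2857, giving s = 21.2857.
Then a = μs = 0.48×21.2857 = 10.217 and b = (1−μ)s = 0.52×21.2857 = 11.069.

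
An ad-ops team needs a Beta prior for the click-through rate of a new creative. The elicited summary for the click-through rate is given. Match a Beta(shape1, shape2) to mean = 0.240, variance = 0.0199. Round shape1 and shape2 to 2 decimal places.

shape1 = 1.96, shape2 = 6.21

Let s = shape1+shape2. The Beta variance is μ(1−μ)/(s+1).
So s+1 = μ(1−μ)/σ² = (0.240×0.760)/0.0199 = 0.182400/0.0199 = 9.1658, giving s = 8.1658.
Then shape1 = μs = 0.240×8.1658 = 1.96 and shape2 = (1−μ)s = 0.760×8.1658 = 6.21.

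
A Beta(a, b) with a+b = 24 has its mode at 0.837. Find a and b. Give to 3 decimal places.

Since the density peak of Beta(a,b) is at (a−1)/(a+b−2),
a = 1 + 0.837(24−2) = 19.414 and b = 24 − 19.414 = 4.586.

a = 19.414, b = 4.586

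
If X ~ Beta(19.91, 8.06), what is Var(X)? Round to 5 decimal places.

0.00708

μ = 19.91/27.97 = 0.711834; Var = μ(1−μ)/(α+β+1) = 0.2051263/28.97 = 0.00708.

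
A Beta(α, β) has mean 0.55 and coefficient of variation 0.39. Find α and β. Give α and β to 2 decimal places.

Var = (CV·μ)² = (0.39×0.55)² = 0.046010.
α+β = μ(1−μ)/Var − 1 = 0.2475/0.046010 − 1 = 4.3792.
Thus α = 0.55·4.3792 = 2.41 and β = 0.45·4.3792 = 1.97.

α = 2.41, β = 1.97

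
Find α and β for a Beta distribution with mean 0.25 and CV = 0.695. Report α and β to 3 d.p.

α = 1.303, β = 3.908

Var = (CV·μ)² = (0.695×0.25)² = 0.030189.
α+β = μ(1−μ)/Var − 1 = 0.1875/0.030189 − 1 = 5.2109.
Thus α = 0.25·5.2109 = 1.303 and β = 0.75·5.2109 = 3.908.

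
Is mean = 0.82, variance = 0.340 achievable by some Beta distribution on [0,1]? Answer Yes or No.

For any Beta, Var(X) < E[X]·(1−E[X]).
Here μ(1−μ) = 0.82×0.18 = 0.1476, and 0.340 ≥ 0.1476.

No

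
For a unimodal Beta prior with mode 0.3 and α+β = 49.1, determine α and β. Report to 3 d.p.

Mode = (α−1)/(κ−2) with κ = α+β, so α−1 = 0.3·47.1 = 14.130.
α = 15.130; β = κ − α = 33.970.

α = 15.130, β = 33.970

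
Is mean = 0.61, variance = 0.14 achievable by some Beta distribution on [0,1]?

Yes

The Beta variance bound is σ² < μ(1−μ).
Here μ(1−μ) = 0.61×0.39 = 0.2379, and 0.14 < 0.2379.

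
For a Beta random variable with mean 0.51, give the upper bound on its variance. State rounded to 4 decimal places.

For fixed mean μ the Beta variance is μ(1−μ)/(α+β+1), increasing as α+β decreases.
Its least upper bound (not attained) is μ(1−μ) = 0.51·0.49 = 0.2499.

0.2499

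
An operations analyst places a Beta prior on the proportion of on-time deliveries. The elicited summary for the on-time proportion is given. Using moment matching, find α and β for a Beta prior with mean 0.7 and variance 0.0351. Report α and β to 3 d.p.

Write ν = α+β; then α = μν and Var = μ(1−μ)/(ν+1).
ν = μ(1−μ)/Var − 1 = 0.21/0.0351 − 1 = 4.9829.
α = 0.7·4.9829 = 3.488, β = 0.3·4.9829 = 1.495.

α = 3.488, β = 1.495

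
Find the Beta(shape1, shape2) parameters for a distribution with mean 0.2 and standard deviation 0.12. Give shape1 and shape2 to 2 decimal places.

First σ² = 0.0144. Setting shape1 = μn, shape2 = (1−μ)n with n = shape1+shape2,
μ(1−μ)/(n+1) = 0.0144 ⇒ n+1 = 0.16/0.0144 = 11.1111 ⇒ n = 10.1111.
Hence shape1 = 0.2×10.1111 = 2.02, shape2 = 0.8×10.1111 = 8.09.

shape1 = 2.02, shape2 = 8.09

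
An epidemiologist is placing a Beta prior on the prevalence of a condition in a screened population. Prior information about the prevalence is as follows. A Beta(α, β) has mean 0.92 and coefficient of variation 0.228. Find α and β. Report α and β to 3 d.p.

Var = (CV·μ)² = (0.228×0.92)² = 0.043999.
α+β = μ(1−μ)/Var − 1 = 0.0736/0.043999 − 1 = 0.6728.
Thus α = 0.92·0.6728 = 0.619 and β = 0.08·0.6728 = 0.054.

α = 0.619, β = 0.054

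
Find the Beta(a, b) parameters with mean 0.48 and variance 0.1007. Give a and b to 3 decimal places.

By moment matching, a+b = μ(1−μ)/σ² − 1 = (0.48·0.52)/0.1007 − 1 = 2.4786 − 1 = 1.4786.
Since a/(a+b) = μ, a = 0.48·1.4786 = 0.710 and b = 0.52·1.4786 = 0.769.

a = 0.710, b = 0.769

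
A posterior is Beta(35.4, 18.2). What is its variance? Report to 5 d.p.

α+β = 53.6 and αβ = 644.28, so Var = αβ/[(α+β)²(α+β+1)] = 644.28/156863.616 = 0.00411.

0.00411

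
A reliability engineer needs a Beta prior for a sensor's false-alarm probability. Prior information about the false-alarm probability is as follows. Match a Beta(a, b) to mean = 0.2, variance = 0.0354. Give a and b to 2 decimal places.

a = 0.70, b = 2.82

By moment matching, a+b = μ(1−μ)/σ² − 1 = (0.2·0.8)/0.0354 − 1 = 4.5198 − 1 = 3.5198.
Since a/(a+b) = μ, a = 0.2·3.5198 = 0.70 and b = 0.8·3.5198 = 2.82.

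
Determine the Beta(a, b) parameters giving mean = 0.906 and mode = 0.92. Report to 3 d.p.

Let s = a+b. Mean gives a = μs = 0.906s; mode gives (a−1)/(s−2) = 0.92.
Substituting: 0.906s − 1 = 0.92(s−2) = 0.92s − 1.84, so -0.014s = -0.84 and s = 60.0000.
Then a = 0.906×60.0000 = 54.360 and b = s−a = 5.640.

a = 54.360, b = 5.640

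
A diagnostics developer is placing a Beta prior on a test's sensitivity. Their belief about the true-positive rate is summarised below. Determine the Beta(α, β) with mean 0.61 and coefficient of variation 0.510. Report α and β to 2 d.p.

σ = CV·μ = 0.510×0.61 = 0.31110, so σ² = 0.096783.
s+1 = μ(1−μ)/σ² = 0.2379/0.096783 = 2.4581, so s = α+β = 1.4581.
α = μs = 0.89, β = (1−μ)s = 0.57.

α = 0.89, β = 0.57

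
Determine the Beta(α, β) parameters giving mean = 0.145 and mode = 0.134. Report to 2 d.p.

α = 9.65, β = 56.90

Let s = α+β. Mean gives α = μs = 0.145s; mode gives (α−1)/(s−2) = 0.134.
Substituting: 0.145s − 1 = 0.134(s−2) = 0.134s − 0.268, so 0.011s = 0.732 and s = 66.5455.
Then α = 0.145×66.5455 = 9.65 and β = s−α = 56.90.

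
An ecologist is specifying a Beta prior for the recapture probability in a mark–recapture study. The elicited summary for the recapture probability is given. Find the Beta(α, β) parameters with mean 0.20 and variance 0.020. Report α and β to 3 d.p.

α = 1.400, β = 5.600

Write ν = α+β; then α = μν and Var = μ(1−μ)/(ν+1).
ν = μ(1−μ)/Var − 1 = 0.1600/0.020 − 1 = 7.0000.
α = 0.20·7.0000 = 1.400, β = 0.80·7.0000 = 5.600.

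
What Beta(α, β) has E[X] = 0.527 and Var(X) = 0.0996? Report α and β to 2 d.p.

α = 0.79, β = 0.71

By moment matching, α+β = μ(1−μ)/σ² − 1 = (0.527·0.473)/0.0996 − 1 = 2.5027 − 1 = 1.5027.
Since α/(α+β) = μ, α = 0.527·1.5027 = 0.79 and β = 0.473·1.5027 = 0.71.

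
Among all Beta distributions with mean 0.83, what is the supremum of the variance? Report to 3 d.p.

For fixed mean μ the Beta variance is μ(1−μ)/(α+β+1), increasing as α+β decreases.
Its least upper bound (not attained) is μ(1−μ) = 0.83·0.17 = 0.141.

0.141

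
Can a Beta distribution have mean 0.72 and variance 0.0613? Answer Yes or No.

Yes

The Beta variance bound is σ² < μ(1−μ).
Here μ(1−μ) = 0.72×0.28 = 0.2016, and 0.0613 < 0.2016.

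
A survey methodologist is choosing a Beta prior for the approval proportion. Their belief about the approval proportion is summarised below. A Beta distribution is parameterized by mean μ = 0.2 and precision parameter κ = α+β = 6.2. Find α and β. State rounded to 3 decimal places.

α = 1.240, β = 4.960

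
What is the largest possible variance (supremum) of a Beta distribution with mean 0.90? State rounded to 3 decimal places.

0.090

Var = μ(1−μ)/(α+β+1), which approaches μ(1−μ) as α+β → 0.
So the supremum is μ(1−μ) = 0.90×0.10 = 0.090.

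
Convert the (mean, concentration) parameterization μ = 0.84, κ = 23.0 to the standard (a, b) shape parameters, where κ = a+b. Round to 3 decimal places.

a = 19.320, b = 3.680

a = μκ = 0.84×23.0 = 19.320 and b = (1−μ)κ = 0.16×23.0 = 3.680.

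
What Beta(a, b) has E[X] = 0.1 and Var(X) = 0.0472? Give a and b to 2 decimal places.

a = 0.09, b = 0.82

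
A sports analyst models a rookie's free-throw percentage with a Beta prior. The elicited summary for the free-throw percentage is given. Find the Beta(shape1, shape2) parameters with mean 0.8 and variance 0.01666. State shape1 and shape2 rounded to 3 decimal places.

shape1 = 6.883, shape2 = 1.721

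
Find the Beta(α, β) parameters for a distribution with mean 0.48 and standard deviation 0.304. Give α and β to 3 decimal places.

α = 0.816, β = 0.884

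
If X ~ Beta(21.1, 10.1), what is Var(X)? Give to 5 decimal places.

0.00680

Var = αβ/[(α+β)²(α+β+1)] = (21.1×10.1)/(31.2²×32.2) = 213.11/31344.768 = 0.00680.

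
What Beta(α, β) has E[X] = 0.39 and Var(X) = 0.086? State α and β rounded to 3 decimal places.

Write ν = α+β; then α = μν and Var = μ(1−μ)/(ν+1).
ν = μ(1−μ)/Var − 1 = 0.2379/0.086 − 1 = 1.7663.
α = 0.39·1.7663 = 0.689, β = 0.61·1.7663 = 1.077.

α = 0.689, β = 1.077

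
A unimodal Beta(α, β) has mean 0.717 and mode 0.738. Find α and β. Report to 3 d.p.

α = 16.252, β = 6.415

With s = α+β: μ = α/s and mode = (α−1)/(s−2). Eliminating α = μs,
μs − 1 = m(s−2) ⇒ s(μ−m) = 1−2m ⇒ s = -0.476/-0.021 = 22.6667.
So α = μs = 16.252, β = (1−μ)s = 6.415.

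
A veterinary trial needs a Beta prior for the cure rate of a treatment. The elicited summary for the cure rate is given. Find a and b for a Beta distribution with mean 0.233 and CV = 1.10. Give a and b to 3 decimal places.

σ = CV·μ = 1.10×0.233 = 0.25630, so σ² = 0.065690.
s+1 = μ(1−μ)/σ² = 0.178711/0.065690 = 2.7205, so s = a+b = 1.7205.
a = μs = 0.401, b = (1−μ)s = 1.320.

a = 0.401, b = 1.320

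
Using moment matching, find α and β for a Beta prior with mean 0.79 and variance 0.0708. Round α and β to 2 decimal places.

α = 1.06, β = 0.28

Write ν = α+β; then α = μν and Var = μ(1−μ)/(ν+1).
ν = μ(1−μ)/Var − 1 = 0.1659/0.0708 − 1 = 1.3432.
α = 0.79·1.3432 = 1.06, β = 0.21·1.3432 = 0.28.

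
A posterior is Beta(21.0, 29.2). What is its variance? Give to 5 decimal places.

0.00475

Var = αβ/[(α+β)²(α+β+1)] = (21.0×29.2)/(50.2²×51.2) = 613.20/129026.048 = 0.00475.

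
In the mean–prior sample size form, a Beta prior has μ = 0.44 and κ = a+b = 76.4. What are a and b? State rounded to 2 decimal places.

a = 33.62, b = 42.78

Split κ in proportion μ : (1−μ): a = 0.44·76.4 = 33.62, b = 76.4 − 33.62 = 42.78.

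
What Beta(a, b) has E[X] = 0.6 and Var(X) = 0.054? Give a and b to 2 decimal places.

By moment matching, a+b = μ(1−μ)/σ² − 1 = (0.6·0.4)/0.054 − 1 = 4.4444 − 1 = 3.4444.
Since a/(a+b) = μ, a = 0.6·3.4444 = 2.07 and b = 0.4·3.4444 = 1.38.

a = 2.07, b = 1.38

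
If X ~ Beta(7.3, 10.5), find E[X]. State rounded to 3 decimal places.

0.410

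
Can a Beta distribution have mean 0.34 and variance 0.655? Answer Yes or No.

For any Beta, Var(X) < E[X]·(1−E[X]).
Here μ(1−μ) = 0.34×0.66 = 0.2244, and 0.655 ≥ 0.2244.

No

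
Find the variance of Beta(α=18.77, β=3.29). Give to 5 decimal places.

0.00550

Var = αβ/[(α+β)²(α+β+1)] = (18.77×3.29)/(22.06²×23.06) = 61.7533/11222.001416 = 0.00550.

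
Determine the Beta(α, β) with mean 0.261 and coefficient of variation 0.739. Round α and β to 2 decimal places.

α = 1.09, β = 3.09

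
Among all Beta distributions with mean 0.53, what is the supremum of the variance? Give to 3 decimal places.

0.249

Var = μ(1−μ)/(α+β+1), which approaches μ(1−μ) as α+β → 0.
So the supremum is μ(1−μ) = 0.53×0.47 = 0.249.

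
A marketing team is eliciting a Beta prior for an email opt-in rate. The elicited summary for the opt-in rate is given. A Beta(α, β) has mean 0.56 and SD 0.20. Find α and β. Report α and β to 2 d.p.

σ² = 0.20² = 0.0400.
With s = α+β, Var = μ(1−μ)/(s+1), so s+1 = (0.56×0.44)/0.0400 = 6.1600 and s = 5.1600.
α = μs = 2.89, β = (1−μ)s = 2.27.

α = 2.89, β = 2.27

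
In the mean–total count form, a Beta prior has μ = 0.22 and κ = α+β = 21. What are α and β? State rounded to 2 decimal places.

α = μκ = 0.22×21 = 4.62 and β = (1−μ)κ = 0.78×21 = 16.38.

α = 4.62, β = 16.38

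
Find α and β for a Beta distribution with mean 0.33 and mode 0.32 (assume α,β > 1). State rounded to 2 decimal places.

With s = α+β: μ = α/s and mode = (α−1)/(s−2). Eliminating α = μs,
μs − 1 = m(s−2) ⇒ s(μ−m) = 1−2m ⇒ s = 0.36/0.01 = 36.0000.
So α = μs = 11.88, β = (1−μ)s = 24.12.

α = 11.88, β = 24.12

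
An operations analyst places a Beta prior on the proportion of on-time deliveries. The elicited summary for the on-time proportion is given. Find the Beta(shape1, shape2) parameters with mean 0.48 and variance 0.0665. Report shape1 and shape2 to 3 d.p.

Let s = shape1+shape2. The Beta variance is μ(1−μ)/(s+1).
So s+1 = μ(1−μ)/σ² = (0.48×0.52)/0.0665 = 0.2496/0.0665 = 3.7534, giving s = 2.7534.
Then shape1 = μs = 0.48×2.7534 = 1.322 and shape2 = (1−μ)s = 0.52×2.7534 = 1.432.

shape1 = 1.322, shape2 = 1.432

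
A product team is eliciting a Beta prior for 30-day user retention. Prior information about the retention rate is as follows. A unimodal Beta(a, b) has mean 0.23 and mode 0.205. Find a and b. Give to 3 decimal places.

a = 5.428, b = 18.172

With s = a+b: μ = a/s and mode = (a−1)/(s−2). Eliminating a = μs,
μs − 1 = m(s−2) ⇒ s(μ−m) = 1−2m ⇒ s = 0.590/0.025 = 23.6000.
So a = μs = 5.428, b = (1−μ)s = 18.172.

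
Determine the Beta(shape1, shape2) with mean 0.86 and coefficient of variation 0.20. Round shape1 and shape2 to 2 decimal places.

σ = CV·μ = 0.20×0.86 = 0.17200, so σ² = 0.029584.
s+1 = μ(1−μ)/σ² = 0.1204/0.029584 = 4.0698, so s = shape1+shape2 = 3.0698.
shape1 = μs = 2.64, shape2 = (1−μ)s = 0.43.

shape1 = 2.64, shape2 = 0.43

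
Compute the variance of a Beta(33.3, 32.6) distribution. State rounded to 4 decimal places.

0.0037

μ = 33.3/65.9 = 0.505311; Var = μ(1−μ)/(α+β+1) = 0.2499718/66.9 = 0.0037.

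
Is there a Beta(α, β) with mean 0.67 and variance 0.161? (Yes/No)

Yes

For any Beta, Var(X) < E[X]·(1−E[X]).
Here μ(1−μ) = 0.67×0.33 = 0.2211, and 0.161 < 0.2211.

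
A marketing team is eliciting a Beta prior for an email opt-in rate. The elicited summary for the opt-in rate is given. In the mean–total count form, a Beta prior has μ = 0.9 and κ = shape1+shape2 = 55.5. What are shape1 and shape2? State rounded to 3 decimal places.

shape1 = 49.950, shape2 = 5.550

Split κ in proportion μ : (1−μ): shape1 = 0.9·55.5 = 49.950, shape2 = 55.5 − 49.950 = 5.550.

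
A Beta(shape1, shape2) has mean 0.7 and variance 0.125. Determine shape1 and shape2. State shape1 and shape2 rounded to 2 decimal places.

Let s = shape1+shape2. The Beta variance is μ(1−μ)/(s+1).
So s+1 = μ(1−μ)/σ² = (0.7×0.3)/0.125 = 0.21/0.125 = 1.6800, giving s = 0.6800.
Then shape1 = μs = 0.7×0.6800 = 0.48 and shape2 = (1−μ)s = 0.3×0.6800 = 0.20.

shape1 = 0.48, shape2 = 0.20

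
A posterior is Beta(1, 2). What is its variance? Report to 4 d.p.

Var = αβ/[(α+β)²(α+β+1)] = (1×2)/(3²×4) = 2/36 = 0.0556.

0.0556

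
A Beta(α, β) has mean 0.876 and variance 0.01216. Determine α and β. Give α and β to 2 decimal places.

α = 6.95, β = 0.98

By moment matching, α+β = μ(1−μ)/σ² − 1 = (0.876·0.124)/0.01216 − 1 = 8.9329 − 1 = 7.9329.
Since α/(α+β) = μ, α = 0.876·7.9329 = 6.95 and β = 0.124·7.9329 = 0.98.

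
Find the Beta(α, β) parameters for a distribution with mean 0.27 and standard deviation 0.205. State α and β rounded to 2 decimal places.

σ² = 0.205² = 0.042025.
With s = α+β, Var = μ(1−μ)/(s+1), so s+1 = (0.27×0.73)/0.042025 = 4.6901 and s = 3.6901.
α = μs = 1.00, β = (1−μ)s = 2.69.

α = 1.00, β = 2.69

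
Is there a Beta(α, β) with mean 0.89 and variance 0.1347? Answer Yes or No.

A Beta with mean μ has variance μ(1−μ)/(α+β+1) < μ(1−μ).
Here μ(1−μ) = 0.89×0.11 = 0.0979, and 0.1347 ≥ 0.0979.

No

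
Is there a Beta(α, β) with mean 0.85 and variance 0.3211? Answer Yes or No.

For any Beta, Var(X) < E[X]·(1−E[X]).
Here μ(1−μ) = 0.85×0.15 = 0.1275, and 0.3211 ≥ 0.1275.

No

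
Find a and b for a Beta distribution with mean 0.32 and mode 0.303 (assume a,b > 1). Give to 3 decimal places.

a = 7.416, b = 15.760

With s = a+b: μ = a/s and mode = (a−1)/(s−2). Eliminating a = μs,
μs − 1 = m(s−2) ⇒ s(μ−m) = 1−2m ⇒ s = 0.394/0.017 = 23.1765.
So a = μs = 7.416, b = (1−μ)s = 15.760.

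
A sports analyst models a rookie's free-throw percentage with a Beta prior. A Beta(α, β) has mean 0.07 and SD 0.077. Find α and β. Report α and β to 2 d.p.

α = 0.70, β = 9.28

Variance = 0.077² = 0.005929. The moment-matching identity α+β = μ(1−μ)/Var − 1 gives
α+β = 0.0651/0.005929 − 1 = 9.9799, so α = μ·9.9799 = 0.70 and β = (1−μ)·9.9799 = 9.28.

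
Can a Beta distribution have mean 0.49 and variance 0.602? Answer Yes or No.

No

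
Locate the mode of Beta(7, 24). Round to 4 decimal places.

With α,β > 1, mode = (α−1)/(α+β−2) = 6/29 = 0.2069.

0.2069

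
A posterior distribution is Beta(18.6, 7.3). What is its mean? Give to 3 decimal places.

The Beta mean is α/(α+β) = 18.6/(18.6+7.3) = 0.718.

0.718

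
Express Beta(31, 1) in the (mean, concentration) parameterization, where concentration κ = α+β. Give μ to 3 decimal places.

μ = 0.969, κ = 32

κ = α+β = 31+1 = 32; μ = α/κ = 31/32 = 0.969.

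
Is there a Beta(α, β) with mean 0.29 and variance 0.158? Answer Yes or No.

The Beta variance bound is σ² < μ(1−μ).
Here μ(1−μ) = 0.29×0.71 = 0.2059, and 0.158 < 0.2059.

Yes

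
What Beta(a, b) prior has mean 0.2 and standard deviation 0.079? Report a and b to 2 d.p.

a = 4.93, b = 19.71

Variance = 0.079² = 0.006241. The moment-matching identity a+b = μ(1−μ)/Var − 1 gives
a+b = 0.16/0.006241 − 1 = 24.6369, so a = μ·24.6369 = 4.93 and b = (1−μ)·24.6369 = 19.71.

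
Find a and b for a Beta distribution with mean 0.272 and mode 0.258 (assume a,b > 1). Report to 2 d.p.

Let s = a+b. Mean gives a = μs = 0.272s; mode gives (a−1)/(s−2) = 0.258.
Substituting: 0.272s − 1 = 0.258(s−2) = 0.258s − 0.516, so 0.014s = 0.484 and s = 34.5714.
Then a = 0.272×34.5714 = 9.40 and b = s−a = 25.17.

a = 9.40, b = 25.17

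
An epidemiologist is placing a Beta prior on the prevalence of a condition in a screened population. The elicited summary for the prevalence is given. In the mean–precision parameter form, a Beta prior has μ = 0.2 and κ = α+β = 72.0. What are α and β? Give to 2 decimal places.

α = 14.40, β = 57.60

Split κ in proportion μ : (1−μ): α = 0.2·72.0 = 14.40, β = 72.0 − 14.40 = 57.60.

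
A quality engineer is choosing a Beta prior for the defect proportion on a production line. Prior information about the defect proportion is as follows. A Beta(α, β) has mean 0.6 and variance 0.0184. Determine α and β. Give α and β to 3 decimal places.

α = 7.226, β = 4.817

Let s = α+β. The Beta variance is μ(1−μ)/(s+1).
So s+1 = μ(1−μ)/σ² = (0.6×0.4)/0.0184 = 0.24/0.0184 = 13.0435, giving s = 12.0435.
Then α = μs = 0.6×12.0435 = 7.226 and β = (1−μ)s = 0.4×12.0435 = 4.817.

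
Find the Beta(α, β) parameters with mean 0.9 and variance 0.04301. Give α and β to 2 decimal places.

α = 0.98, β = 0.11

By moment matching, α+β = μ(1−μ)/σ² − 1 = (0.9·0.1)/0.04301 − 1 = 2.0925 − 1 = 1.0925.
Since α/(α+β) = μ, α = 0.9·1.0925 = 0.98 and β = 0.1·1.0925 = 0.11.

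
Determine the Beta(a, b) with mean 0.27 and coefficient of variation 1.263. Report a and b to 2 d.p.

σ = CV·μ = 1.263×0.27 = 0.34101, so σ² = 0.116288.
s+1 = μ(1−μ)/σ² = 0.1971/0.116288 = 1.6949, so s = a+b = 0.6949.
a = μs = 0.19, b = (1−μ)s = 0.51.

a = 0.19, b = 0.51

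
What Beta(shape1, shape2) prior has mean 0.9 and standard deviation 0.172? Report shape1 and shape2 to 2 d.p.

shape1 = 1.84, shape2 = 0.20

First σ² = 0.029584. Setting shape1 = μn, shape2 = (1−μ)n with n = shape1+shape2,
μ(1−μ)/(n+1) = 0.029584 ⇒ n+1 = 0.09/0.029584 = 3.0422 ⇒ n = 2.0422.
Hence shape1 = 0.9×2.0422 = 1.84, shape2 = 0.1×2.0422 = 0.20.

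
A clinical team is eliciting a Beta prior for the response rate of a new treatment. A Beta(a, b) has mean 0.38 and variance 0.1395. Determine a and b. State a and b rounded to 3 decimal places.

Let s = a+b. The Beta variance is μ(1−μ)/(s+1).
So s+1 = μ(1−μ)/σ² = (0.38×0.62)/0.1395 = 0.2356/0.1395 = 1.6889, giving s = 0.6889.
Then a = μs = 0.38×0.6889 = 0.262 and b = (1−μ)s = 0.62×0.6889 = 0.427.

a = 0.262, b = 0.427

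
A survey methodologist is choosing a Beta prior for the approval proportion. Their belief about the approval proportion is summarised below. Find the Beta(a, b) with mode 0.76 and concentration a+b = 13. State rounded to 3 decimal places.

a = 9.360, b = 3.640

Mode = (a−1)/(κ−2) with κ = a+b, so a−1 = 0.76·11 = 8.360.
a = 9.360; b = κ − a = 3.640.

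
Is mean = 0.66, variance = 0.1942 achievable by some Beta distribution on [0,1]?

Yes

A Beta with mean μ has variance μ(1−μ)/(α+β+1) < μ(1−μ).
Here μ(1−μ) = 0.66×0.34 = 0.2244, and 0.1942 < 0.2244.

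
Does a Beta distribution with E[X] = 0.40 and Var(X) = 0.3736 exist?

For any Beta, Var(X) < E[X]·(1−E[X]).
Here μ(1−μ) = 0.40×0.60 = 0.2400, and 0.3736 ≥ 0.2400.

No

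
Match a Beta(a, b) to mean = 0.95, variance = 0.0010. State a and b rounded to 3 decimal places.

a = 44.175, b = 2.325

By moment matching, a+b = μ(1−μ)/σ² − 1 = (0.95·0.05)/0.0010 − 1 = 47.5000 − 1 = 46.5000.
Since a/(a+b) = μ, a = 0.95·46.5000 = 44.175 and b = 0.05·46.5000 = 2.325.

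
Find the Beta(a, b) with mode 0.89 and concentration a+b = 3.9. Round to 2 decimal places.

Mode = (a−1)/(κ−2) with κ = a+b, so a−1 = 0.89·1.9 = 1.69.
a = 2.69; b = κ − a = 1.21.

a = 2.69, b = 1.21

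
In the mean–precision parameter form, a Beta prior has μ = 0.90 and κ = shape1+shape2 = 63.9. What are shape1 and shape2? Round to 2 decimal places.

Split κ in proportion μ : (1−μ): shape1 = 0.90·63.9 = 57.51, shape2 = 63.9 − 57.51 = 6.39.

shape1 = 57.51, shape2 = 6.39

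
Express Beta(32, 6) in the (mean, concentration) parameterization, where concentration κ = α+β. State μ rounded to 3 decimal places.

μ = 0.842, κ = 38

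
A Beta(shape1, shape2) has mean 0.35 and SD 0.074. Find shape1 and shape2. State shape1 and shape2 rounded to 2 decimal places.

shape1 = 14.19, shape2 = 26.35

First σ² = 0.005476. Setting shape1 = μn, shape2 = (1−μ)n with n = shape1+shape2,
μ(1−μ)/(n+1) = 0.005476 ⇒ n+1 = 0.2275/0.005476 = 41.5449 ⇒ n = 40.5449.
Hence shape1 = 0.35×40.5449 = 14.19, shape2 = 0.65×40.5449 = 26.35.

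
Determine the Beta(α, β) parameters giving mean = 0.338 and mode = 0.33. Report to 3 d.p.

With s = α+β: μ = α/s and mode = (α−1)/(s−2). Eliminating α = μs,
μs − 1 = m(s−2) ⇒ s(μ−m) = 1−2m ⇒ s = 0.34/0.008 = 42.5000.
So α = μs = 14.365, β = (1−μ)s = 28.135.

α = 14.365, β = 28.135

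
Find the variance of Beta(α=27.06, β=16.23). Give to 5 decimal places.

0.00529

Var = αβ/[(α+β)²(α+β+1)] = (27.06×16.23)/(43.29²×44.29) = 439.1838/83000.527389 = 0.00529.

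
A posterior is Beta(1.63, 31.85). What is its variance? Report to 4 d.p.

0.0013

μ = 1.63/33.48 = 0.048686; Var = μ(1−μ)/(α+β+1) = 0.0463155/34.48 = 0.0013.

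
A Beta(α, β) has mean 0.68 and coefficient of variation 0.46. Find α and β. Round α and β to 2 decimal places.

α = 0.83, β = 0.39

σ = CV·μ = 0.46×0.68 = 0.31280, so σ² = 0.097844.
s+1 = μ(1−μ)/σ² = 0.2176/0.097844 = 2.2240, so s = α+β = 1.2240.
α = μs = 0.83, β = (1−μ)s = 0.39.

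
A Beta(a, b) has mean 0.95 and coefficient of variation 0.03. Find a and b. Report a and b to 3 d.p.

a = 54.606, b = 2.874

Var = (CV·μ)² = (0.03×0.95)² = 0.000812.
a+b = μ(1−μ)/Var − 1 = 0.0475/0.000812 − 1 = 57.4795.
Thus a = 0.95·57.4795 = 54.606 and b = 0.05·57.4795 = 2.874.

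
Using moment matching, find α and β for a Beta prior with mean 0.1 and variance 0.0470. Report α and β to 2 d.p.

By moment matching, α+β = μ(1−μ)/σ² − 1 = (0.1·0.9)/0.0470 − 1 = 1.9149 − 1 = 0.9149.
Since α/(α+β) = μ, α = 0.1·0.9149 = 0.09 and β = 0.9·0.9149 = 0.82.

α = 0.09, β = 0.82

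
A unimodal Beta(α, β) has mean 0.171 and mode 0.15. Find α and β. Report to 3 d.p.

Let s = α+β. Mean gives α = μs = 0.171s; mode gives (α−1)/(s−2) = 0.15.
Substituting: 0.171s − 1 = 0.15(s−2) = 0.15s − 0.30, so 0.021s = 0.70 and s = 33.3333.
Then α = 0.171×33.3333 = 5.700 and β = s−α = 27.633.

α = 5.700, β = 27.633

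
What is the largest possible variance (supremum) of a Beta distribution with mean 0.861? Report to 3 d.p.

Var = μ(1−μ)/(α+β+1), which approaches μ(1−μ) as α+β → 0.
So the supremum is μ(1−μ) = 0.861×0.139 = 0.120.

0.120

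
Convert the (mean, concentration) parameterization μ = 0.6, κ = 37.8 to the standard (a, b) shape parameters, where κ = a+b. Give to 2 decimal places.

a = 22.68, b = 15.12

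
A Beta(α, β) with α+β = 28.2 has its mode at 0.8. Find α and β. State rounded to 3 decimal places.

For α,β>1 the mode is (α−1)/(α+β−2), so α = mode·(κ−2)+1 = 0.8×26.2+1 = 21.960.
And β = (1−mode)·(κ−2)+1 = 0.2×26.2+1 = 6.240.

α = 21.960, β = 6.240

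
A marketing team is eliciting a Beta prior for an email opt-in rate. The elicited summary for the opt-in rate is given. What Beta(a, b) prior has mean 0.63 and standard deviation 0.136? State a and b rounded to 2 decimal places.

a = 7.31, b = 4.29

σ² = 0.136² = 0.018496.
With s = a+b, Var = μ(1−μ)/(s+1), so s+1 = (0.63×0.37)/0.018496 = 12.6027 and s = 11.6027.
a = μs = 7.31, b = (1−μ)s = 4.29.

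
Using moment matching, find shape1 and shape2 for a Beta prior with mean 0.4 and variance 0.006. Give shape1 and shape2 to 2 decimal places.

Let s = shape1+shape2. The Beta variance is μ(1−μ)/(s+1).
So s+1 = μ(1−μ)/σ² = (0.4×0.6)/0.006 = 0.24/0.006 = 40.0000, giving s = 39.0000.
Then shape1 = μs = 0.4×39.0000 = 15.60 and shape2 = (1−μ)s = 0.6×39.0000 = 23.40.

shape1 = 15.60, shape2 = 23.40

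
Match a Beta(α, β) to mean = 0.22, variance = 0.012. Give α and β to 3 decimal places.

α = 2.926, β = 10.374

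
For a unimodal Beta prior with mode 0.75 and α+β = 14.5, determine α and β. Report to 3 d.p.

α = 10.375, β = 4.125

For α,β>1 the mode is (α−1)/(α+β−2), so α = mode·(κ−2)+1 = 0.75×12.5+1 = 10.375.
And β = (1−mode)·(κ−2)+1 = 0.25×12.5+1 = 4.125.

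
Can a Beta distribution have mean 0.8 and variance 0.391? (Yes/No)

No

For any Beta, Var(X) < E[X]·(1−E[X]).
Here μ(1−μ) = 0.8×0.2 = 0.16, and 0.391 ≥ 0.16.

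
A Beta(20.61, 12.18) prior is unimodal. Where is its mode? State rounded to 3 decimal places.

0.637

With α,β > 1, mode = (α−1)/(α+β−2) = 19.61/30.79 = 0.637.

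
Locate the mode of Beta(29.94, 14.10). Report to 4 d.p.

0.6884

The density x^(α−1)(1−x)^(β−1) is maximised at (α−1)/(α+β−2) = 28.94/42.04 = 0.6884.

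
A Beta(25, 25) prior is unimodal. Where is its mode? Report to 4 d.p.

0.5000

With α,β > 1, mode = (α−1)/(α+β−2) = 24/48 = 0.5000.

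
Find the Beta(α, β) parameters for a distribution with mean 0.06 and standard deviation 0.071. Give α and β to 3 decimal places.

σ² = 0.071² = 0.005041.
With s = α+β, Var = μ(1−μ)/(s+1), so s+1 = (0.06×0.94)/0.005041 = 11.1883 and s = 10.1883.
α = μs = 0.611, β = (1−μ)s = 9.577.

α = 0.611, β = 9.577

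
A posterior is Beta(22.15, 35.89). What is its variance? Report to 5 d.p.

0.00400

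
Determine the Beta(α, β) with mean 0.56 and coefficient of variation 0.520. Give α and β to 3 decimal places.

Var = (CV·μ)² = (0.520×0.56)² = 0.084797.
α+β = μ(1−μ)/Var − 1 = 0.2464/0.084797 − 1 = 1.9057.
Thus α = 0.56·1.9057 = 1.067 and β = 0.44·1.9057 = 0.839.

α = 1.067, β = 0.839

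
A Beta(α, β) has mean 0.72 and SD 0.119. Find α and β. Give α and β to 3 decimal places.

Variance = 0.119² = 0.014161. The moment-matching identity α+β = μ(1−μ)/Var − 1 gives
α+β = 0.2016/0.014161 − 1 = 13.2363, so α = μ·13.2363 = 9.530 and β = (1−μ)·13.2363 = 3.706.

α = 9.530, β = 3.706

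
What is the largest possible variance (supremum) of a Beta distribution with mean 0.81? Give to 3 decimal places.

0.154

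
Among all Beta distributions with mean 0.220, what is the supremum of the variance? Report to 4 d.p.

0.1716

For fixed mean μ the Beta variance is μ(1−μ)/(α+β+1), increasing as α+β decreases.
Its least upper bound (not attained) is μ(1−μ) = 0.220·0.780 = 0.1716.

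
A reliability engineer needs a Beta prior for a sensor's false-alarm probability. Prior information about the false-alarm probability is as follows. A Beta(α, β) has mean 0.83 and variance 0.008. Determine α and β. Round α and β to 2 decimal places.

By moment matching, α+β = μ(1−μ)/σ² − 1 = (0.83·0.17)/0.008 − 1 = 17.6375 − 1 = 16.6375.
Since α/(α+β) = μ, α = 0.83·16.6375 = 13.81 and β = 0.17·16.6375 = 2.83.

α = 13.81, β = 2.83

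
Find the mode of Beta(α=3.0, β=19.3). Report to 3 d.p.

0.099

The density x^(α−1)(1−x)^(β−1) is maximised at (α−1)/(α+β−2) = 2.0/20.3 = 0.099.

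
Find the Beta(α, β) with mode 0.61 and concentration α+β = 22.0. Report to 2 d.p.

For α,β>1 the mode is (α−1)/(α+β−2), so α = mode·(κ−2)+1 = 0.61×20.0+1 = 13.20.
And β = (1−mode)·(κ−2)+1 = 0.39×20.0+1 = 8.80.

α = 13.20, β = 8.80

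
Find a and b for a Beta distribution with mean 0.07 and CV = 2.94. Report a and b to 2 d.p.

Var = (CV·μ)² = (2.94×0.07)² = 0.042354.
a+b = μ(1−μ)/Var − 1 = 0.0651/0.042354 − 1 = 0.5371.
Thus a = 0.07·0.5371 = 0.04 and b = 0.93·0.5371 = 0.50.

a = 0.04, b = 0.50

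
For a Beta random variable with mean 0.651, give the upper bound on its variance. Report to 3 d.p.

0.227

For fixed mean μ the Beta variance is μ(1−μ)/(α+β+1), increasing as α+β decreases.
Its least upper bound (not attained) is μ(1−μ) = 0.651·0.349 = 0.227.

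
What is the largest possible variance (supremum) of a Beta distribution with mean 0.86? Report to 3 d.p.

For fixed mean μ the Beta variance is μ(1−μ)/(α+β+1), increasing as α+β decreases.
Its least upper bound (not attained) is μ(1−μ) = 0.86·0.14 = 0.120.

0.120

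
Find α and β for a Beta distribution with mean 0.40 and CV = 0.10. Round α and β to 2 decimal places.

σ = CV·μ = 0.10×0.40 = 0.04000, so σ² = 0.001600.
s+1 = μ(1−μ)/σ² = 0.2400/0.001600 = 150.0000, so s = α+β = 149.0000.
α = μs = 59.60, β = (1−μ)s = 89.40.

α = 59.60, β = 89.40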